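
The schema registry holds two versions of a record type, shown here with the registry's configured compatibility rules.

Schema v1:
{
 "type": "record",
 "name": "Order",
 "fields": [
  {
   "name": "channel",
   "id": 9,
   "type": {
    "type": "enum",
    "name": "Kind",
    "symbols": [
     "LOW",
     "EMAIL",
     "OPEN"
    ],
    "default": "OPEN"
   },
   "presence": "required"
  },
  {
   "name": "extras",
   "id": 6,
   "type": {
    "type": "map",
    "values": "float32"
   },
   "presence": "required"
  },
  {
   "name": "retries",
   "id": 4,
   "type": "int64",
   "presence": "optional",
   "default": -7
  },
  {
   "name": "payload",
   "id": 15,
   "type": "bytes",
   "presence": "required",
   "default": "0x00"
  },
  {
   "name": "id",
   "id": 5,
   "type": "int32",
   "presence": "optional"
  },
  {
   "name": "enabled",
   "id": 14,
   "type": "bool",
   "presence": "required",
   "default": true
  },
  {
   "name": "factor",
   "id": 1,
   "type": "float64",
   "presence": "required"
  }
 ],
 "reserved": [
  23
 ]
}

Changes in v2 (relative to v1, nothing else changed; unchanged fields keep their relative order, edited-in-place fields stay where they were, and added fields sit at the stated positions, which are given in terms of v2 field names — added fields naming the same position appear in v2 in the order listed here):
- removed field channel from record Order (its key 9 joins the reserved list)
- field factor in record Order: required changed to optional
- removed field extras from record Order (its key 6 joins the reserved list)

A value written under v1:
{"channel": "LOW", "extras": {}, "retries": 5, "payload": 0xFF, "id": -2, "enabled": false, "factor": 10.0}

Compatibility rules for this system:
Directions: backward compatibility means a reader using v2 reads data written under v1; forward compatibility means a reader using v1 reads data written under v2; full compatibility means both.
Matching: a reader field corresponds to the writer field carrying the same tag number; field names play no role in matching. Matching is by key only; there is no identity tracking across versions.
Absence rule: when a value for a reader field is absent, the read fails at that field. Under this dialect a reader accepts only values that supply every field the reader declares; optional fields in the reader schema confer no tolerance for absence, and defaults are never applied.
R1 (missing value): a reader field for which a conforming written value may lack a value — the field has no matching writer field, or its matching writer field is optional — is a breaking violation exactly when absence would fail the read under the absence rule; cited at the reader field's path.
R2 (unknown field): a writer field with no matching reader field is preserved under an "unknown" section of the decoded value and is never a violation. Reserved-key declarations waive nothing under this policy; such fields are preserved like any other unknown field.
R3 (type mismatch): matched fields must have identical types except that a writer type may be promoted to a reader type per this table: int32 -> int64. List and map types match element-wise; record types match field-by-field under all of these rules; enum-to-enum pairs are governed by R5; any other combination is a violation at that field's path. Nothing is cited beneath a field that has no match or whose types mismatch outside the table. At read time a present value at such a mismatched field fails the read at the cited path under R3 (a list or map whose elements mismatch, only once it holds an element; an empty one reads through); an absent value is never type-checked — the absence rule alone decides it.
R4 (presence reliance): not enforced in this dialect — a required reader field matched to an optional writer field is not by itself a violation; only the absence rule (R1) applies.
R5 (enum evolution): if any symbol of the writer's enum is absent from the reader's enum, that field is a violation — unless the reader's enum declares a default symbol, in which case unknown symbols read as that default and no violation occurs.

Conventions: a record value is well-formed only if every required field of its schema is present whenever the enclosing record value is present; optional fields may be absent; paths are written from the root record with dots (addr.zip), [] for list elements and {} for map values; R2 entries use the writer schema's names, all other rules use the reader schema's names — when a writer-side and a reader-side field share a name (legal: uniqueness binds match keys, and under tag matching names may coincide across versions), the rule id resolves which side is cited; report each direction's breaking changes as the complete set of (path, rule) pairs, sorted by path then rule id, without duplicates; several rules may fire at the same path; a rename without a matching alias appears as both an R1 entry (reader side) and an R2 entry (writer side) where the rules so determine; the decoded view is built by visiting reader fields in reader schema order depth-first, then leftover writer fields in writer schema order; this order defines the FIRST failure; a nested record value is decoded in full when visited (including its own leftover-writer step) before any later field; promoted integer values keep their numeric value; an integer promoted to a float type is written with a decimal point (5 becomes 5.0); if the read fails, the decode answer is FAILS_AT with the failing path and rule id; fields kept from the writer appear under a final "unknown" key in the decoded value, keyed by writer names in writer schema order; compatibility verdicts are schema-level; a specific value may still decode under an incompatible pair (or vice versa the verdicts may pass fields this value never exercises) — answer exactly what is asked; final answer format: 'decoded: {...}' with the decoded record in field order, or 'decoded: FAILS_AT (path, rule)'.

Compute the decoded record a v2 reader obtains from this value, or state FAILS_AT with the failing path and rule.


decoded: {"retries": 5, "payload": 0xFF, "id": -2, "enabled": false, "factor": 10.0, "unknown": {"channel": "LOW", "extras": {}}}

each type pair in Order: writer, then reader
decode (reader v2):
  retries := 5
  payload := 0xFF
  id := -2
  enabled := false
  factor := 10.0
  writer channel: kept under "unknown"
  writer extras: kept under "unknown"
  => decoded: {"retries": 5, "payload": 0xFF, "id": -2, "enabled": false, "factor": 10.0, "unknown": {"channel": "LOW", "extras": {}}}
remaining Order differences; none change what is asked:
  field factor in record Order: required changed to optional -> matters for Order compatibility verdicts, not for this value's decode


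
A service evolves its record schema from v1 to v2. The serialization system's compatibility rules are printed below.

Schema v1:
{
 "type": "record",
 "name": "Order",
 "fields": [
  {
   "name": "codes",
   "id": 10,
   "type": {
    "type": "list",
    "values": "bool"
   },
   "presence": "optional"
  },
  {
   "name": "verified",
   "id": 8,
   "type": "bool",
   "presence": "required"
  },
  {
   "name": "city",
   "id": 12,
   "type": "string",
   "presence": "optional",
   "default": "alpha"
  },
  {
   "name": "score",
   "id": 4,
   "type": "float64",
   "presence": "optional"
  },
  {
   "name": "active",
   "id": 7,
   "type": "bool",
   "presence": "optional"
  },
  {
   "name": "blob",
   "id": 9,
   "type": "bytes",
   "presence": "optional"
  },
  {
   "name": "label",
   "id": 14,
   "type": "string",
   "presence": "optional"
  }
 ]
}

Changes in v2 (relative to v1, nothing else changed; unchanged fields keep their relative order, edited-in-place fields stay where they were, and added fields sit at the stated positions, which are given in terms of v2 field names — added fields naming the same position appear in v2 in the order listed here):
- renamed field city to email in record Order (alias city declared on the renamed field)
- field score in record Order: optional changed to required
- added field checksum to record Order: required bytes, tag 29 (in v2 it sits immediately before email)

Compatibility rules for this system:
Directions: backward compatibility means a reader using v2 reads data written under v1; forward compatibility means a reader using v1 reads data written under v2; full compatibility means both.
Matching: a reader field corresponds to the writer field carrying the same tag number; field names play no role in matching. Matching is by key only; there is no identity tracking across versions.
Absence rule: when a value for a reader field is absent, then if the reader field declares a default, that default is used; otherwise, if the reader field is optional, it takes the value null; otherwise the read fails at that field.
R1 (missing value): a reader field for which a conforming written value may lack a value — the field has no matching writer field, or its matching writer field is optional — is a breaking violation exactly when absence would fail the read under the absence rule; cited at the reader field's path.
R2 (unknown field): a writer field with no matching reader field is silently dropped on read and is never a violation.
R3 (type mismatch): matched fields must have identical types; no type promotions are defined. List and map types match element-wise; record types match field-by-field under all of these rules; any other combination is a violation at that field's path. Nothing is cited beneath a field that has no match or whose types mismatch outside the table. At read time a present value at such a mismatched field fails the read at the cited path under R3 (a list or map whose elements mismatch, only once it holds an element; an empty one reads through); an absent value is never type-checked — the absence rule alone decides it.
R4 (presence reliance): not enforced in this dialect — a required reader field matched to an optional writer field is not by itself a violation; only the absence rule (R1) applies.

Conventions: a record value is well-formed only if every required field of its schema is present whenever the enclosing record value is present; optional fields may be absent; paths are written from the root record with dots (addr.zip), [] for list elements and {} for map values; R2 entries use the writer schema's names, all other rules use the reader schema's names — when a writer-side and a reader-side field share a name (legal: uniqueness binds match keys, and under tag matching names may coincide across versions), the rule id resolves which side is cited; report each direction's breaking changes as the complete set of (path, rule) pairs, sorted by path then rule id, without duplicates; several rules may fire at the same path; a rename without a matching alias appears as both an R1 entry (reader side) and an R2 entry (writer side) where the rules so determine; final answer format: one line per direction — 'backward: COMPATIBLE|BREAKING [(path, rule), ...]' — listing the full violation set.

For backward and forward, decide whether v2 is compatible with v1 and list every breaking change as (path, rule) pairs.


backward: BREAKING [(checksum, R1), (score, R1)]; forward: COMPATIBLE []

the writer's type comes first in each Order pair
backward for Order (reader v2, writer v1):
  codes: paired with writer codes (list<bool> -> list<bool>; writer optional)
  verified: paired with writer verified (bool -> bool; writer required)
  checksum has no writer counterpart
  email: paired with writer city (string -> string; writer optional)
  score: paired with writer score (float64 -> float64; writer optional)
  active: paired with writer active (bool -> bool; writer optional)
  blob: paired with writer blob (bytes -> bytes; writer optional)
  label: paired with writer label (string -> string; writer optional)
  rule R1 violated at checksum
  rule R1 violated at score
  backward on Order therefore BREAKING (2)
forward for Order (reader v1, writer v2):
  codes: paired with writer codes (list<bool> -> list<bool>; writer optional)
  verified: paired with writer verified (bool -> bool; writer required)
  city: paired with writer email (string -> string; writer optional)
  score: paired with writer score (float64 -> float64; writer required)
  active: paired with writer active (bool -> bool; writer optional)
  blob: paired with writer blob (bytes -> bytes; writer optional)
  label: paired with writer label (string -> string; writer optional)
  leftover writer field: checksum
  => forward verdict for Order: COMPATIBLE, no violations


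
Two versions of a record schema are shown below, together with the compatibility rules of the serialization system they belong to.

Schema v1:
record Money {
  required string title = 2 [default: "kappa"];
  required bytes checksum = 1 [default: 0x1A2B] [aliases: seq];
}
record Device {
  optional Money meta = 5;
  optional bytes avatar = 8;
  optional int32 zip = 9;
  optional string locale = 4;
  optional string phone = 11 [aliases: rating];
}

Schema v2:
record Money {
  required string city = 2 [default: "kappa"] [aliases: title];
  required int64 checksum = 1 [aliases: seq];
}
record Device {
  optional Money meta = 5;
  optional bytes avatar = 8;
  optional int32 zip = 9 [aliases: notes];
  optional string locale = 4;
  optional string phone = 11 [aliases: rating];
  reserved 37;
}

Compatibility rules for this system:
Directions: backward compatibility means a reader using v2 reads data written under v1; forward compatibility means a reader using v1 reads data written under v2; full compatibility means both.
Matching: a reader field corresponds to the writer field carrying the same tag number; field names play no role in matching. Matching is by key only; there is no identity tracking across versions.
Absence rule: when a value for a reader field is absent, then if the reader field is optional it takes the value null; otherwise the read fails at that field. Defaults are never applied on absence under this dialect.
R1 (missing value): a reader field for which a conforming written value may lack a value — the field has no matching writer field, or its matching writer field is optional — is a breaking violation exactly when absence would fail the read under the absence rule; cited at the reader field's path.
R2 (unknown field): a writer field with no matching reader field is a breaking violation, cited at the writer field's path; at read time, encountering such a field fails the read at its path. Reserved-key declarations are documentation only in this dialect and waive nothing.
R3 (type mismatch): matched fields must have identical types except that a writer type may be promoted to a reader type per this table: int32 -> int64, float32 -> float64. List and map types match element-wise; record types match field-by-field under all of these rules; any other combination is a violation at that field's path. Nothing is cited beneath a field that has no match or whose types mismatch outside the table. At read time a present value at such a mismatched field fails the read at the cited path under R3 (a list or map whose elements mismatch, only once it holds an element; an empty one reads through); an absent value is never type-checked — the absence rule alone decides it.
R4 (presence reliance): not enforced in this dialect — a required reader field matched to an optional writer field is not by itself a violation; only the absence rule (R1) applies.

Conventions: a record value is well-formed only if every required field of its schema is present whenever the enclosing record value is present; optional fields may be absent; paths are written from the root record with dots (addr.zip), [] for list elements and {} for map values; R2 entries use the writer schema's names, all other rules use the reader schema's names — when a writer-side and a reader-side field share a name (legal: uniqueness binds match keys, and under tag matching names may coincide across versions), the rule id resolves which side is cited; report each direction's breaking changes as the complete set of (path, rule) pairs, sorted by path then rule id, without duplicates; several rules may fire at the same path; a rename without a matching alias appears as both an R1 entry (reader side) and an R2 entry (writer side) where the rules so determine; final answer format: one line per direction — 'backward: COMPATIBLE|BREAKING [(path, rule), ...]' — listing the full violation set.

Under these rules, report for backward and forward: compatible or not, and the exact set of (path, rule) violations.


backward: BREAKING [(meta.checksum, R3)]; forward: BREAKING [(meta.checksum, R3)]

arrows below run writer -> reader for Device
backward for Device (reader v2, writer v1):
  writer optional, Money -> Money: reader meta maps from writer meta
  writer optional, bytes -> bytes: reader avatar maps from writer avatar
  writer optional, int32 -> int32: reader zip maps from writer zip
  writer optional, string -> string: reader locale maps from writer locale
  writer optional, string -> string: reader phone maps from writer phone
  writer required, string -> string: reader meta.city maps from writer meta.title
  writer required, bytes -> int64: reader meta.checksum maps from writer meta.checksum
  rule R3 violated at meta.checksum
  => 1 violation(s): backward is BREAKING for Device
forward for Device (reader v1, writer v2):
  writer optional, Money -> Money: reader meta maps from writer meta
  writer optional, bytes -> bytes: reader avatar maps from writer avatar
  writer optional, int32 -> int32: reader zip maps from writer zip
  writer optional, string -> string: reader locale maps from writer locale
  writer optional, string -> string: reader phone maps from writer phone
  writer required, string -> string: reader meta.title maps from writer meta.city
  writer required, int64 -> bytes: reader meta.checksum maps from writer meta.checksum
  rule R3 violated at meta.checksum
  => 1 violation(s): forward is BREAKING for Device


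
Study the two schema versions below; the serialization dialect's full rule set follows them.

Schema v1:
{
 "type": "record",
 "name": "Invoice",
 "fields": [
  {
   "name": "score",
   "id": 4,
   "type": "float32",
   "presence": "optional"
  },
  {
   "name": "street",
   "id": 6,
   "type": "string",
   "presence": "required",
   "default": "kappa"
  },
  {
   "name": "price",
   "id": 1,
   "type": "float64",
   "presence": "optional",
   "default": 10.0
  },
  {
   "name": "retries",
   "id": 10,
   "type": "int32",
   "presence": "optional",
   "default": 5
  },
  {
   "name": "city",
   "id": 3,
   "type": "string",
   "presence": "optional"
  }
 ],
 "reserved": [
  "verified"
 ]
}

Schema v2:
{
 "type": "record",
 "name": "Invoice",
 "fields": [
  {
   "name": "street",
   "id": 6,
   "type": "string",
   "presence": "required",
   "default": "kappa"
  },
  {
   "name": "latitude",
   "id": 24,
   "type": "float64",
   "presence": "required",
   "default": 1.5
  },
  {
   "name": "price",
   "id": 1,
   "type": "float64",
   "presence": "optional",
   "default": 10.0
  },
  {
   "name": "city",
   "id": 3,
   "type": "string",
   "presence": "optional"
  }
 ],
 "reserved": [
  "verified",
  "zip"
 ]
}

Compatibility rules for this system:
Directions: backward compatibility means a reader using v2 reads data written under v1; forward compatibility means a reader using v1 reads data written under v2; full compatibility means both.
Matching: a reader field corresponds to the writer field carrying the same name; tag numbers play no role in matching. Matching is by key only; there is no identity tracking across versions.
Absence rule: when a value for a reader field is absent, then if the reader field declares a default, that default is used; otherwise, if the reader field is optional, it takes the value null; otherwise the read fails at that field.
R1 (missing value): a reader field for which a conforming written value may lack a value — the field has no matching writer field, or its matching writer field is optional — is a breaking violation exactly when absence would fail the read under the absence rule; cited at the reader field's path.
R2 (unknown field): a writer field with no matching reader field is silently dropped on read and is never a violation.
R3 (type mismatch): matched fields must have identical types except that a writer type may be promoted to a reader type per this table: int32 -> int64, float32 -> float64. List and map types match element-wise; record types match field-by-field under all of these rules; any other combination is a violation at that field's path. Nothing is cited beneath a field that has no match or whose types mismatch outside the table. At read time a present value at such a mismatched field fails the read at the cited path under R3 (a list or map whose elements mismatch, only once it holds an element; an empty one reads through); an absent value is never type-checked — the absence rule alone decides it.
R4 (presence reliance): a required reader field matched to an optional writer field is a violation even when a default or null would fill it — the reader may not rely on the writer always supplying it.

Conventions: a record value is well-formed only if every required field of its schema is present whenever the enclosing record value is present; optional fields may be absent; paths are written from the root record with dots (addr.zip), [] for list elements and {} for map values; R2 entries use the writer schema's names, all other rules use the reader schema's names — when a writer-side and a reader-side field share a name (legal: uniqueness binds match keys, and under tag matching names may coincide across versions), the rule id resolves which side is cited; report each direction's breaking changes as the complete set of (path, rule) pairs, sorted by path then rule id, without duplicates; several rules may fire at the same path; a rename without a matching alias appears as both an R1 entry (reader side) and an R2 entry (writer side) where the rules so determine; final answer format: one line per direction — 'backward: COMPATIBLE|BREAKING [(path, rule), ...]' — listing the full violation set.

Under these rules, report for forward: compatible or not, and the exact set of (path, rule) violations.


in Invoice below, arrows point writer -> reader
checking forward for Invoice: reader v1 against writer v2:
  score: no writer match
  writer required, string -> string: reader street maps from writer street
  writer optional, float64 -> float64: reader price maps from writer price
  retries: no writer match
  writer optional, string -> string: reader city maps from writer city
  leftover writer field: latitude
  => no violations; forward on Invoice: COMPATIBLE
diffs on Invoice not affecting the asked answer:
  removed field retries from record Invoice -> fires no rule on Invoice, leaving the asked answer as it is
  removed field score from record Invoice -> fires no rule on Invoice, leaving the asked answer as it is
  added field latitude to record Invoice: required float64, tag 24, default 1.5 (in v2 it sits immediately before price) -> fires no rule on Invoice, leaving the asked answer as it is

forward: COMPATIBLE []


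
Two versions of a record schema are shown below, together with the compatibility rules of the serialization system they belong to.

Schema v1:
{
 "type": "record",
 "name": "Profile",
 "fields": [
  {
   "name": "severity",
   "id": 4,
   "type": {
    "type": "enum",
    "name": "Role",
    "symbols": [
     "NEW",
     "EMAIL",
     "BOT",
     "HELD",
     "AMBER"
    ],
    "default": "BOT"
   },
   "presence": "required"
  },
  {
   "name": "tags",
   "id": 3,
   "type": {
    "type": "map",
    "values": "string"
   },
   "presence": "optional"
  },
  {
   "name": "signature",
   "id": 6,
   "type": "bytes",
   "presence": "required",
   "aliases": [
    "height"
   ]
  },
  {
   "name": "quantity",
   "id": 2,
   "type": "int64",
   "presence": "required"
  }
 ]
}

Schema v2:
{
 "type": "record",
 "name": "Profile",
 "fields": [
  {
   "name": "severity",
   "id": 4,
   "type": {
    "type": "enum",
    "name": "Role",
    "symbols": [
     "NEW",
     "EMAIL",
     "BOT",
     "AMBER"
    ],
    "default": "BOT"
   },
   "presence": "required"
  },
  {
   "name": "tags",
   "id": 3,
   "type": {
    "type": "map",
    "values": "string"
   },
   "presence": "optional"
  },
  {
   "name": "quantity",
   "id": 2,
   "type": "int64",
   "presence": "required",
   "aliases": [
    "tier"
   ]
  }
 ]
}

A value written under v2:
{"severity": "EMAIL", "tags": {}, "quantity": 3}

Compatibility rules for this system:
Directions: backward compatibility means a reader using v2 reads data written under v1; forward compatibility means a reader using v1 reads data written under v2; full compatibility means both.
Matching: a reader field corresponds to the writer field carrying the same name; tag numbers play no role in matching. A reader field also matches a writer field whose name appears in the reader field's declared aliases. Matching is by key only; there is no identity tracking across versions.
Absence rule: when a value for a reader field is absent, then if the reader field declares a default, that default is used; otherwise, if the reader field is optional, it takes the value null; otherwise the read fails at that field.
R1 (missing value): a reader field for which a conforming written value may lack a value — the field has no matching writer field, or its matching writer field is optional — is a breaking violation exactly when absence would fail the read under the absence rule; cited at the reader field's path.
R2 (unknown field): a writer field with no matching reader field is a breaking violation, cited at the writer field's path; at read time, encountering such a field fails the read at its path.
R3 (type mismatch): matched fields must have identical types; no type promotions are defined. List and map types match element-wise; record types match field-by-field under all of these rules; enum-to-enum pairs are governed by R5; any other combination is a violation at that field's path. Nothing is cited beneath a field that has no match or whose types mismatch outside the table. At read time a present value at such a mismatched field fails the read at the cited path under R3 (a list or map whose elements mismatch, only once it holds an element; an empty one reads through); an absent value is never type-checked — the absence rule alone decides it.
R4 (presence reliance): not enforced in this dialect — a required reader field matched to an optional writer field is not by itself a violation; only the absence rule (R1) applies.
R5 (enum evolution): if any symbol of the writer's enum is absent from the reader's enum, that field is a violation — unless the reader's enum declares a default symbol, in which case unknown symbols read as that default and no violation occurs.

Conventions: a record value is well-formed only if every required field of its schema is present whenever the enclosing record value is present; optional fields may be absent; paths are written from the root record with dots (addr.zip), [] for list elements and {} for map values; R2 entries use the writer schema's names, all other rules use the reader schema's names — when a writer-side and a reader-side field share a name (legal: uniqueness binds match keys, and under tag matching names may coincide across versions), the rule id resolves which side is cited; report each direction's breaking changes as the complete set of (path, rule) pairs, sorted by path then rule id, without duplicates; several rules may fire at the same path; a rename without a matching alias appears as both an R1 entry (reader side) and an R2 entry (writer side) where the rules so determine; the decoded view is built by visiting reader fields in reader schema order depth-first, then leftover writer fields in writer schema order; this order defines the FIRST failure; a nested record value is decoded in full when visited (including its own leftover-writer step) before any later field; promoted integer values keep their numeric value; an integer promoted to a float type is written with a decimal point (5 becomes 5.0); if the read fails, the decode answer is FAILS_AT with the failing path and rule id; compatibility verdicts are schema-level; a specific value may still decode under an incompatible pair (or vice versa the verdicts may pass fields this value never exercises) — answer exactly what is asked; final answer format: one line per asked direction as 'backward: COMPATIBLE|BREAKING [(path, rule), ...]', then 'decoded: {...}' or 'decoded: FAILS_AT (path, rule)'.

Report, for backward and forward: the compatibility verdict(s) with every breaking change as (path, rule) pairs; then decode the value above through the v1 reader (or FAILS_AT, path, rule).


arrows below run writer -> reader for Profile
backward on Profile — v2 reading data written by v1:
  writer required, Role -> Role: reader severity maps from writer severity
  writer optional, map<string, string> -> map<string, string>: reader tags maps from writer tags
  writer required, int64 -> int64: reader quantity maps from writer quantity
  writer field signature has no reader counterpart
  violation R2 at signature
  backward on Profile therefore BREAKING (1)
forward on Profile — v1 reading data written by v2:
  writer required, Role -> Role: reader severity maps from writer severity
  writer optional, map<string, string> -> map<string, string>: reader tags maps from writer tags
  signature: no writer match
  writer required, int64 -> int64: reader quantity maps from writer quantity
  violation R1 at signature
  forward on Profile therefore BREAKING (1)
decoding the Profile value with the v1 reader:
  severity := "EMAIL"
  tags := {}
  read fails at signature under R1 (no fill)
  => FAILS_AT (signature, R1)

backward: BREAKING [(signature, R2)]; forward: BREAKING [(signature, R1)]; decoded: FAILS_AT (signature, R1)


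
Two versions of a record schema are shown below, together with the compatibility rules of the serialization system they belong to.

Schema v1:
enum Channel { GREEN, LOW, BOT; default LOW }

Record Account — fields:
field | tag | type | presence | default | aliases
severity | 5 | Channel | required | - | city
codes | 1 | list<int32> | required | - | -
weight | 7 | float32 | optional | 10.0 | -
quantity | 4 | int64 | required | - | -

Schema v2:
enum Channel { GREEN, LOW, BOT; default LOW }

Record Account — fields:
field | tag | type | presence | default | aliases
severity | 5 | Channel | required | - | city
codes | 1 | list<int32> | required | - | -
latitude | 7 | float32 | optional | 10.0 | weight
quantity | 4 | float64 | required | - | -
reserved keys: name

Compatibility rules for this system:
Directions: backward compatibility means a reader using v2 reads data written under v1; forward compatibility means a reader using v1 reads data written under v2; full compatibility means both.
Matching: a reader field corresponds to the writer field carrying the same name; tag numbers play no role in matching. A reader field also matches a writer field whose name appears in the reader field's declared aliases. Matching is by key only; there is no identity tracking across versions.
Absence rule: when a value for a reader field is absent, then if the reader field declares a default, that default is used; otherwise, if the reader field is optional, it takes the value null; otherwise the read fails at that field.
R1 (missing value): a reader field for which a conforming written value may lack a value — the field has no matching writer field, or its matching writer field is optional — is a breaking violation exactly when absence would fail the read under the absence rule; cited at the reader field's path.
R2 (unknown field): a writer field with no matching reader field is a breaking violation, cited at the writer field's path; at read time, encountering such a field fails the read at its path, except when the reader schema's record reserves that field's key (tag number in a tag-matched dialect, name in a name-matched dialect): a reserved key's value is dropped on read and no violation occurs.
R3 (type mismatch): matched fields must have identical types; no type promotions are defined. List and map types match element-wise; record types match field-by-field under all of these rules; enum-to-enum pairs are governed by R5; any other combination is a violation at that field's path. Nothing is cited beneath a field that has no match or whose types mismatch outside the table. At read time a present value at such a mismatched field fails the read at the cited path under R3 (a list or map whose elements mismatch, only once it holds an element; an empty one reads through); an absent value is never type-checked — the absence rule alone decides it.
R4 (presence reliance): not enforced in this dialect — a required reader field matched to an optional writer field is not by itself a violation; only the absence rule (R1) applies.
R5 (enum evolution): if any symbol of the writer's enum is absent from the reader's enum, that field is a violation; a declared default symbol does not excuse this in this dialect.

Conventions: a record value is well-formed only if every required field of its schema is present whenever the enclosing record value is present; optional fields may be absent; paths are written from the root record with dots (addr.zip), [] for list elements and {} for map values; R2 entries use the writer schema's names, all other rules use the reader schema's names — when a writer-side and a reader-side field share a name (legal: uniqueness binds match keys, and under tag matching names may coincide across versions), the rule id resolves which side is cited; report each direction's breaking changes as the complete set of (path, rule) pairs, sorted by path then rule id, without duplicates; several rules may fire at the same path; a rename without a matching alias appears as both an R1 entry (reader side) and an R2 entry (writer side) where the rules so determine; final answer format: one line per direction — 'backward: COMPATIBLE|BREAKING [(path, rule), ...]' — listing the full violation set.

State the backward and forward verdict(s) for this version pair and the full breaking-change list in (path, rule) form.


backward: BREAKING [(quantity, R3)]; forward: BREAKING [(latitude, R2), (quantity, R3)]

arrows below run writer -> reader for Account
backward analysis of Account with v2 as reader and v1 as writer:
  Channel -> Channel, writer required: severity aligns to severity
  list<int32> -> list<int32>, writer required: codes aligns to codes
  float32 -> float32, writer optional: latitude aligns to weight
  int64 -> float64, writer required: quantity aligns to quantity
  rule R3 violated at quantity
  => 1 violation(s): backward is BREAKING for Account
forward analysis of Account with v1 as reader and v2 as writer:
  Channel -> Channel, writer required: severity aligns to severity
  list<int32> -> list<int32>, writer required: codes aligns to codes
  weight: no writer match
  float64 -> int64, writer required: quantity aligns to quantity
  leftover writer field: latitude
  rule R2 violated at latitude
  rule R3 violated at quantity
  => 2 violation(s): forward is BREAKING for Account


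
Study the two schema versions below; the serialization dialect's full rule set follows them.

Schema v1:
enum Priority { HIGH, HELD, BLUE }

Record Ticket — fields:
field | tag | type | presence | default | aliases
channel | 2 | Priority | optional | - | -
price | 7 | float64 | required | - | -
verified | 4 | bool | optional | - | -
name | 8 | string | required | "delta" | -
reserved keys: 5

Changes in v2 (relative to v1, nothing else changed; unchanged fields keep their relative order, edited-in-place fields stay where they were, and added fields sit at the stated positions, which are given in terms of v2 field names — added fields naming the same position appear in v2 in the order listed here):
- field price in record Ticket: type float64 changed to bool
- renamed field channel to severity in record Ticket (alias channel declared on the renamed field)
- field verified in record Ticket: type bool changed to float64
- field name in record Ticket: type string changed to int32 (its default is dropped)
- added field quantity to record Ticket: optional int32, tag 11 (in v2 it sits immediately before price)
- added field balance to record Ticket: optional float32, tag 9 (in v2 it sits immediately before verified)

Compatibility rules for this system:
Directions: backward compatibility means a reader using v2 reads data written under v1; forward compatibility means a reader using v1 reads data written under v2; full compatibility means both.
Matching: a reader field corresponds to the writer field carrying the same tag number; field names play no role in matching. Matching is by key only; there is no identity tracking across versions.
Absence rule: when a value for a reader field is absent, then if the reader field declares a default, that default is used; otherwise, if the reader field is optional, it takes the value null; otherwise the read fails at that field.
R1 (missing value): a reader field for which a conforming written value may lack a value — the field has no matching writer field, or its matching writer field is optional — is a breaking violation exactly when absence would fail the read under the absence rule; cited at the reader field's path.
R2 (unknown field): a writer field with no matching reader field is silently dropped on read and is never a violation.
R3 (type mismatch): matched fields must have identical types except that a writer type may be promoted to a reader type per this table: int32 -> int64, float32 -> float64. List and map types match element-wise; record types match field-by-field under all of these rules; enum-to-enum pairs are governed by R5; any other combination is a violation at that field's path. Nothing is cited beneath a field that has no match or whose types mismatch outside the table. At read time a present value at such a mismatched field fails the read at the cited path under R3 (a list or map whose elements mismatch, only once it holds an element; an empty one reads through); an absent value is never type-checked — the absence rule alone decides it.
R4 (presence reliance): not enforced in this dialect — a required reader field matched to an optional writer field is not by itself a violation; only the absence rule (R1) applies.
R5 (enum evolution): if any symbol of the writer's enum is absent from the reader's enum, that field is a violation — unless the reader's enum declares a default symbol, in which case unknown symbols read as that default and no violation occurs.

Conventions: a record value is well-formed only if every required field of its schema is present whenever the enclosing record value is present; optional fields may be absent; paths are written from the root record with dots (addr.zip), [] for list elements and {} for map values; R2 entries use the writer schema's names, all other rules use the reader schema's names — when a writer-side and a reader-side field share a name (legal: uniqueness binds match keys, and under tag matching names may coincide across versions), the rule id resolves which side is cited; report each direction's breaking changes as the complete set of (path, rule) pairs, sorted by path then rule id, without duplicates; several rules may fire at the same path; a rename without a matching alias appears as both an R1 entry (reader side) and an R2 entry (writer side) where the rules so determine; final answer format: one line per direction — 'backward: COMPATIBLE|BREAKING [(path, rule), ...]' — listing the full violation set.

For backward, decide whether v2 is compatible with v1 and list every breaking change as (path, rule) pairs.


the writer's type comes first in each Ticket pair
backward on Ticket — v2 reading data written by v1:
  severity: Priority -> Priority, writer optional; from channel
  quantity has no writer counterpart
  price: float64 -> bool, writer required; from price
  balance has no writer counterpart
  verified: bool -> float64, writer optional; from verified
  name: string -> int32, writer required; from name
  rule R3 violated at name
  rule R3 violated at price
  rule R3 violated at verified
  => backward: BREAKING (3)
remaining Ticket differences; none change what is asked:
  renamed field channel to severity in record Ticket (alias channel declared on the renamed field) -> inert for the asked Ticket verdict: nothing fires
  added field quantity to record Ticket: optional int32, tag 11 (in v2 it sits immediately before price) -> inert for the asked Ticket verdict: nothing fires
  added field balance to record Ticket: optional float32, tag 9 (in v2 it sits immediately before verified) -> inert for the asked Ticket verdict: nothing fires

backward: BREAKING [(name, R3), (price, R3), (verified, R3)]
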